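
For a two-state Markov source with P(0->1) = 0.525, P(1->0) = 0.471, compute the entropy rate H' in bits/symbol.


Stationary distribution: pi_0 = p10/(p01+p10) = 0.4729, pi_1 = 0.5271. Entropy rate H' = pi_0*H(p01) + pi_1*H(p10) = 0.4729*0.9982 + 0.5271*0.9976 = 0.9979

0.9979 bits/symbol


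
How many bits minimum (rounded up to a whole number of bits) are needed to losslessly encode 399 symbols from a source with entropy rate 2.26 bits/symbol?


Minimum bits >= n * H = 399 * 2.26 = 901.74, rounded up to a whole number of bits = 902

902 bits


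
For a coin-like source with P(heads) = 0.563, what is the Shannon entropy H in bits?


H = -p*log2(p) - (1-p)*log2(1-p). -0.563*log2(0.563) = 0.466611; -0.437*log2(0.437) = 0.521907. H = 0.466611 + 0.521907 = 0.9885

0.9885 bits


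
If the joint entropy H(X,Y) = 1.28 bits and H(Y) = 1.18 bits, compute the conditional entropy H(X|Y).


H(X|Y) = H(X,Y) - H(Y) = 1.28 - 1.18 = 0.1

0.1 bits


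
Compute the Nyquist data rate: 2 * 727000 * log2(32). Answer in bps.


Rate = 2 * B * log2(M) = 2 * 727000 * 5.0 = 7270000.0

7270000.0 bps


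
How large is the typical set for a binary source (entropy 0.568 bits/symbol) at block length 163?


log2|A_typical| = nH = 163 * 0.568 = 92.584, so |A_typical| ~ 2^92.584 = 7.423e+27

7.423e+27


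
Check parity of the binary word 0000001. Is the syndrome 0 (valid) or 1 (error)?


Syndrome = XOR of all bits = 0 XOR 0 XOR 0 XOR 0 XOR 0 XOR 0 XOR 1 = 1

1


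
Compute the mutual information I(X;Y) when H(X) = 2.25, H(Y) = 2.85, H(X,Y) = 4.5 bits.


I(X;Y) = H(X) + H(Y) - H(X,Y) = 2.25 + 2.85 - 4.5 = 0.6

0.6 bits


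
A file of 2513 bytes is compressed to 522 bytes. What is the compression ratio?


Ratio = original / compressed = 2513 / 522 = 4.8142

4.8142


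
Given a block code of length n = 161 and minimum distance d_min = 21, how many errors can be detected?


Detection capability = d_min - 1 = 21 - 1 = 20

20 errors


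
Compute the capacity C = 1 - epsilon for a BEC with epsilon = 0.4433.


C = 1 - epsilon = 1 - 0.4433 = 0.5567

0.5567 bits


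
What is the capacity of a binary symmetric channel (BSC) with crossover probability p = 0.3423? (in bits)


H(p) = -p*log2(p) - (1-p)*log2(1-p) = -0.3423*log2(0.3423) - 0.6577*log2(0.6577) = 0.529424 + 0.397579 = 0.927. C = 1 - H(p) = 1 - 0.927 = 0.073

0.073 bits


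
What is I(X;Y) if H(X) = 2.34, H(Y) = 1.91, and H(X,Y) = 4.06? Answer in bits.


I(X;Y) = H(X) + H(Y) - H(X,Y) = 2.34 + 1.91 - 4.06 = 0.19

0.19 bits


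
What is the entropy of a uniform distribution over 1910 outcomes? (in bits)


H = log2(n) = log2(1910) = 10.8994

10.8994 bits


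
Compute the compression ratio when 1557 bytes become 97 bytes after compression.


Ratio = original / compressed = 1557 / 97 = 16.0515

16.0515


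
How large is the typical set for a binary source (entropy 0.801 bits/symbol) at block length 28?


log2|A_typical| = nH = 28 * 0.801 = 22.428, so |A_typical| ~ 2^22.428 = 5.643e+06

5.643e+06


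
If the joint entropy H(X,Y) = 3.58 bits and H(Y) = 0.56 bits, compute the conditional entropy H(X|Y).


H(X|Y) = H(X,Y) - H(Y) = 3.58 - 0.56 = 3.02

3.02 bits


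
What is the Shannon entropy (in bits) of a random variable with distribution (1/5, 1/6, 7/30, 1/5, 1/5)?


H = -sum(p_i * log2(p_i)). Terms: -(1/5)*log2(1/5) = 0.464386; -(1/6)*log2(1/6) = 0.430827; -(7/30)*log2(7/30) = 0.489892; -(1/5)*log2(1/5) = 0.464386; -(1/5)*log2(1/5) = 0.464386. H = 0.464386 + 0.430827 + 0.489892 + 0.464386 + 0.464386 = 2.3139

2.3139 bits


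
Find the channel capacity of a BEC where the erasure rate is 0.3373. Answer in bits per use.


C = 1 - epsilon = 1 - 0.3373 = 0.6627

0.6627 bits


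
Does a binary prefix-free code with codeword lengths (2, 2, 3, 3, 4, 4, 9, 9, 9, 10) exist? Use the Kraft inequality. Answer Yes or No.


Kraft sum = sum(2^(-l_i)) = 0.8818, need <= 1. Result: satisfied (a binary prefix-free code with these lengths exists)

Yes


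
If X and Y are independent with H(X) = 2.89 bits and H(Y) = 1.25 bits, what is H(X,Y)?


For independent variables, H(X,Y) = H(X) + H(Y) = 2.89 + 1.25 = 4.14

4.14 bits


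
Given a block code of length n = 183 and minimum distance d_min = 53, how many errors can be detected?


Detection capability = d_min - 1 = 53 - 1 = 52

52 errors


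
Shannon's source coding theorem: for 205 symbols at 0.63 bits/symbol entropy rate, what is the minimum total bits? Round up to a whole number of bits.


Minimum bits >= n * H = 205 * 0.63 = 129.15, rounded up to a whole number of bits = 130

130 bits


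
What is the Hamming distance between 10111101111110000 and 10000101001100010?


Count differing positions: . . ^ ^ ^ . . . ^ ^ . . ^ . . ^ . = 7 differences

7


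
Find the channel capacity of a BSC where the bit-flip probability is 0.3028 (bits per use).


H(p) = -p*log2(p) - (1-p)*log2(1-p) = -0.3028*log2(0.3028) - 0.6972*log2(0.6972) = 0.521895 + 0.362792 = 0.8847. C = 1 - H(p) = 1 - 0.8847 = 0.1153

0.1153 bits


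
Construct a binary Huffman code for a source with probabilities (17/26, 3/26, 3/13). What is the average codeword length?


Huffman construction (repeatedly merge the two least-probable nodes; each merge adds 1 bit to every symbol beneath it): 3/26 + 3/13 = 9/26; 9/26 + 17/26 = 1. Resulting codeword lengths (in the order the probabilities were given): (1, 2, 2). L_avg = sum(p_i * l_i) = 17/26*1 + 3/26*2 + 3/13*2 = 35/26 = 1.3462

1.3462 bits


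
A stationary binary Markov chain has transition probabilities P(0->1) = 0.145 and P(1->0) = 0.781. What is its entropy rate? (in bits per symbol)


Stationary distribution: pi_0 = p10/(p01+p10) = 0.8434, pi_1 = 0.1566. Entropy rate H' = pi_0*H(p01) + pi_1*H(p10) = 0.8434*0.5972 + 0.1566*0.7583 = 0.6224

0.6224 bits/symbol


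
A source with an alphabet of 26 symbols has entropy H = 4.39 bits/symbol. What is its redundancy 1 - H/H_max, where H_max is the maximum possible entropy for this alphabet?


H_max = log2(K) = log2(26) = 4.7004 bits/symbol. Redundancy = 1 - H/H_max = 1 - 4.39/4.7004 = 1 - 0.934 = 0.066

0.066


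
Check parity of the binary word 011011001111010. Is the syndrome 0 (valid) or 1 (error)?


Syndrome = XOR of all bits = 0 XOR 1 XOR 1 XOR 0 XOR 1 XOR 1 XOR 0 XOR 0 XOR 1 XOR 1 XOR 1 XOR 1 XOR 0 XOR 1 XOR 0 = 1

1


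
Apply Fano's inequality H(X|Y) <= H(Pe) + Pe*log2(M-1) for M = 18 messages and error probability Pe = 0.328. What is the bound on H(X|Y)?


H(Pe) = -Pe*log2(Pe) - (1-Pe)*log2(1-Pe) = -0.328*log2(0.328) - 0.672*log2(0.672) = 0.527500 + 0.385370 = 0.9129. Pe*log2(M-1) = 0.328*log2(17) = 1.340688. Bound = H(Pe) + Pe*log2(M-1) = 0.527500 + 0.385370 + 1.340688 = 2.2536

2.2536 bits


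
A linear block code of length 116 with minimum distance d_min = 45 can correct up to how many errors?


Correction capability = floor((d-1)/2) = floor((45-1)/2) = 22

22 errors


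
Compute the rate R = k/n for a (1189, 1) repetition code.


Rate = k/n = 1/1189

1/1189


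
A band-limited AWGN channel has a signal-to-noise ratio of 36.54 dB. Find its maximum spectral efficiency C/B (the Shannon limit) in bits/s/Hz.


SNR_linear = 10^(36.54/10) = 4508.167; C/B = log2(1 + SNR_linear) = log2(1 + 4508.167) = 12.1386

12.1386 bits/s/Hz


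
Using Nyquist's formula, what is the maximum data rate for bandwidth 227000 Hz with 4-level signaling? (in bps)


Rate = 2 * B * log2(M) = 2 * 227000 * 2.0 = 908000.0

908000.0 bps


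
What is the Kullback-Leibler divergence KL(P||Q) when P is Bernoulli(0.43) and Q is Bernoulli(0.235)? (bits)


KL = p*log2(p/q) + (1-p)*log2((1-p)/(1-q)) = 0.43*log2(0.43/0.235) + 0.57*log2(0.57/0.765) = 0.1329

0.1329 bits


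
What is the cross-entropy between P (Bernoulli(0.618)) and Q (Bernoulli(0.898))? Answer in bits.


H(P,Q) = -p*log2(q) - (1-p)*log2(1-q). -0.618*log2(0.898) = 0.095921; -0.382*log2(0.102) = 1.258063. H(P,Q) = 0.095921 + 1.258063 = 1.354

1.354 bits


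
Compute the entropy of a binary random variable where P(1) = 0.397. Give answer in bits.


H = -p*log2(p) - (1-p)*log2(1-p). -0.397*log2(0.397) = 0.529117; -0.603*log2(0.603) = 0.440051. H = 0.529117 + 0.440051 = 0.9692

0.9692 bits


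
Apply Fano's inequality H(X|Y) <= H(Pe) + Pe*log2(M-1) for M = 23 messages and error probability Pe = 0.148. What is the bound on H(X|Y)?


H(Pe) = -Pe*log2(Pe) - (1-Pe)*log2(1-Pe) = -0.148*log2(0.148) - 0.852*log2(0.852) = 0.407937 + 0.196876 = 0.6048. Pe*log2(M-1) = 0.148*log2(22) = 0.659996. Bound = H(Pe) + Pe*log2(M-1) = 0.407937 + 0.196876 + 0.659996 = 1.2648

1.2648 bits


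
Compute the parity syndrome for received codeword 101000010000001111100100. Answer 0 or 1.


Syndrome = XOR of all bits = 1 XOR 0 XOR 1 XOR 0 XOR 0 XOR 0 XOR 0 XOR 1 XOR 0 XOR 0 XOR 0 XOR 0 XOR 0 XOR 0 XOR 1 XOR 1 XOR 1 XOR 1 XOR 1 XOR 0 XOR 0 XOR 1 XOR 0 XOR 0 = 1

1


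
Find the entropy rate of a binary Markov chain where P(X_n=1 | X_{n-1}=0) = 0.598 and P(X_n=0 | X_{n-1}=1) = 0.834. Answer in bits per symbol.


Stationary distribution: pi_0 = p10/(p01+p10) = 0.5824, pi_1 = 0.4176. Entropy rate H' = pi_0*H(p01) + pi_1*H(p10) = 0.5824*0.9721 + 0.4176*0.6485 = 0.837

0.837 bits/symbol


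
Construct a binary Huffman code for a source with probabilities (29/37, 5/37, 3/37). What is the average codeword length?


Huffman construction (repeatedly merge the two least-probable nodes; each merge adds 1 bit to every symbol beneath it): 3/37 + 5/37 = 8/37; 8/37 + 29/37 = 1. Resulting codeword lengths (in the order the probabilities were given): (1, 2, 2). L_avg = sum(p_i * l_i) = 29/37*1 + 5/37*2 + 3/37*2 = 45/37 = 1.2162

1.2162 bits


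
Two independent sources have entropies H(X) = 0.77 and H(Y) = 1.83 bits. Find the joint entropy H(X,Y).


For independent variables, H(X,Y) = H(X) + H(Y) = 0.77 + 1.83 = 2.6

2.6 bits


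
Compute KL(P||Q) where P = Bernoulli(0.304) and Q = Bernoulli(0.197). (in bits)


KL = p*log2(p/q) + (1-p)*log2((1-p)/(1-q)) = 0.304*log2(0.304/0.197) + 0.696*log2(0.696/0.803) = 0.0467

0.0467 bits


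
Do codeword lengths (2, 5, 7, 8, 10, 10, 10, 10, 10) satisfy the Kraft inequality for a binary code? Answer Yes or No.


Kraft sum = sum(2^(-l_i)) = 0.2979, need <= 1. Result: satisfied (a binary prefix-free code with these lengths exists)

Yes


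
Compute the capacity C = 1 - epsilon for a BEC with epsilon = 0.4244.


C = 1 - epsilon = 1 - 0.4244 = 0.5756

0.5756 bits


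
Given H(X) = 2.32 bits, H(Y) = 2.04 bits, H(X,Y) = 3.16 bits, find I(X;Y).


I(X;Y) = H(X) + H(Y) - H(X,Y) = 2.32 + 2.04 - 3.16 = 1.2

1.2 bits


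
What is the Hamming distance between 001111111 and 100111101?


Count differing positions: ^ . ^ . . . . ^ . = 3 differences

3


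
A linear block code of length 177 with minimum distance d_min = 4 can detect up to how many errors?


Detection capability = d_min - 1 = 4 - 1 = 3

3 errors


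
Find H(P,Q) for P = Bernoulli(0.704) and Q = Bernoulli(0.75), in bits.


H(P,Q) = -p*log2(q) - (1-p)*log2(1-q). -0.704*log2(0.75) = 0.292186; -0.296*log2(0.25) = 0.592000. H(P,Q) = 0.292186 + 0.592000 = 0.8842

0.8842 bits


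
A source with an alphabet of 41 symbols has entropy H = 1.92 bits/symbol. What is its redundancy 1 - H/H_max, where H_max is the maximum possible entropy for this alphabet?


H_max = log2(K) = log2(41) = 5.3576 bits/symbol. Redundancy = 1 - H/H_max = 1 - 1.92/5.3576 = 1 - 0.3584 = 0.6416

0.6416


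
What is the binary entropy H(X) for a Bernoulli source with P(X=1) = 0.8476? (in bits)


H = -p*log2(p) - (1-p)*log2(1-p). -0.8476*log2(0.8476) = 0.202190; -0.1524*log2(0.1524) = 0.413624. H = 0.202190 + 0.413624 = 0.6158

0.6158 bits


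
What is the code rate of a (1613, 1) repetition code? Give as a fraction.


Rate = k/n = 1/1613

1/1613


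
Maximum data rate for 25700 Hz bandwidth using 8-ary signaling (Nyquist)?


Rate = 2 * B * log2(M) = 2 * 25700 * 3.0 = 154200.0

154200.0 bps


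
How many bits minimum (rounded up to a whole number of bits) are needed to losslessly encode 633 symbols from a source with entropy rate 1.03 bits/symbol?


Minimum bits >= n * H = 633 * 1.03 = 651.99, rounded up to a whole number of bits = 652

652 bits


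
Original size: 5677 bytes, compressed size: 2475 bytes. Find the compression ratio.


Ratio = original / compressed = 5677 / 2475 = 2.2937

2.2937


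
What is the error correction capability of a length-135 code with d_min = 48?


Correction capability = floor((d-1)/2) = floor((48-1)/2) = 23

23 errors


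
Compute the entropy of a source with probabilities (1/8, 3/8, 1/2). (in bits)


H = -sum(p_i * log2(p_i)). Terms: -(1/8)*log2(1/8) = 0.375000; -(3/8)*log2(3/8) = 0.530639; -(1/2)*log2(1/2) = 0.500000. H = 0.375000 + 0.530639 + 0.500000 = 1.4056

1.4056 bits


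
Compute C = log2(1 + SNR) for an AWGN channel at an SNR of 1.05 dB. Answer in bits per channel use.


SNR_linear = 10^(1.05/10) = 1.2735; C = log2(1 + SNR_linear) = log2(1 + 1.2735) = 1.1849

1.1849 bits/channel use


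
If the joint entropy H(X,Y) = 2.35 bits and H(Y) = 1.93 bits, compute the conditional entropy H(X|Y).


H(X|Y) = H(X,Y) - H(Y) = 2.35 - 1.93 = 0.42

0.42 bits


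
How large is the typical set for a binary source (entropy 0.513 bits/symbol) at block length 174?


log2|A_typical| = nH = 174 * 0.513 = 89.262, so |A_typical| ~ 2^89.262 = 7.422e+26

7.422e+26


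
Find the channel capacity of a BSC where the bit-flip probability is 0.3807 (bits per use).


H(p) = -p*log2(p) - (1-p)*log2(1-p) = -0.3807*log2(0.3807) - 0.6193*log2(0.6193) = 0.530419 + 0.428116 = 0.9585. C = 1 - H(p) = 1 - 0.9585 = 0.0415

0.0415 bits


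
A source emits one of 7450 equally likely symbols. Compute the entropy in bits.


H = log2(n) = log2(7450) = 12.863

12.863 bits


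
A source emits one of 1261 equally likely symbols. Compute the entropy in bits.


H = log2(n) = log2(1261) = 10.3004

10.3004 bits


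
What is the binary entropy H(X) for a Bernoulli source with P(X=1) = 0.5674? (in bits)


H = -p*log2(p) - (1-p)*log2(1-p). -0.5674*log2(0.5674) = 0.463885; -0.4326*log2(0.4326) = 0.522968. H = 0.463885 + 0.522968 = 0.9869

0.9869 bits


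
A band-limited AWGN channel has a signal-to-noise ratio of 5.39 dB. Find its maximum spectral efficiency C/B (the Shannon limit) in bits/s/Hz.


SNR_linear = 10^(5.39/10) = 3.4594; C/B = log2(1 + SNR_linear) = log2(1 + 3.4594) = 2.1568

2.1568 bits/s/Hz


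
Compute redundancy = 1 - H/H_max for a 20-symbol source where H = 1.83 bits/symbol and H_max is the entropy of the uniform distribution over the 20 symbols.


H_max = log2(K) = log2(20) = 4.3219 bits/symbol. Redundancy = 1 - H/H_max = 1 - 1.83/4.3219 = 1 - 0.4234 = 0.5766

0.5766


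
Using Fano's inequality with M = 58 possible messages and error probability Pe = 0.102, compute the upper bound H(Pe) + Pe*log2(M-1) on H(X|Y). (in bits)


H(Pe) = -Pe*log2(Pe) - (1-Pe)*log2(1-Pe) = -0.102*log2(0.102) - 0.898*log2(0.898) = 0.335923 + 0.139381 = 0.4753. Pe*log2(M-1) = 0.102*log2(57) = 0.594955. Bound = H(Pe) + Pe*log2(M-1) = 0.335923 + 0.139381 + 0.594955 = 1.0703

1.0703 bits


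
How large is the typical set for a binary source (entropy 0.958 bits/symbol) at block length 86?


log2|A_typical| = nH = 86 * 0.958 = 82.388, so |A_typical| ~ 2^82.388 = 6.328e+24

6.328e+24


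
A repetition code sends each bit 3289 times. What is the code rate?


Rate = k/n = 1/3289

1/3289


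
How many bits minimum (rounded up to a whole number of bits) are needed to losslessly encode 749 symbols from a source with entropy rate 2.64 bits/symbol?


Minimum bits >= n * H = 749 * 2.64 = 1977.36, rounded up to a whole number of bits = 1978

1978 bits


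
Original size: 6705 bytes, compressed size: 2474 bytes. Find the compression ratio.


Ratio = original / compressed = 6705 / 2474 = 2.7102

2.7102


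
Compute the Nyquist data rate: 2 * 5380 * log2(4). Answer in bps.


Rate = 2 * B * log2(M) = 2 * 5380 * 2.0 = 21520.0

21520.0 bps


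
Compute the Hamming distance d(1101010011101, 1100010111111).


Count differing positions: . . . ^ . . . ^ . . . ^ . = 3 differences

3


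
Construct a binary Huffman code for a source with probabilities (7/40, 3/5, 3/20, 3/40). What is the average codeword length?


Huffman construction (repeatedly merge the two least-probable nodes; each merge adds 1 bit to every symbol beneath it): 3/40 + 3/20 = 9/40; 7/40 + 9/40 = 2/5; 2/5 + 3/5 = 1. Resulting codeword lengths (in the order the probabilities were given): (2, 1, 3, 3). L_avg = sum(p_i * l_i) = 7/40*2 + 3/5*1 + 3/20*3 + 3/40*3 = 13/8 = 1.625

1.625 bits


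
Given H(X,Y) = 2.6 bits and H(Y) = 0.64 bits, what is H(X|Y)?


H(X|Y) = H(X,Y) - H(Y) = 2.6 - 0.64 = 1.96

1.96 bits


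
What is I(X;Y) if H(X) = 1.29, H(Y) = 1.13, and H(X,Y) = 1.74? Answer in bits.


I(X;Y) = H(X) + H(Y) - H(X,Y) = 1.29 + 1.13 - 1.74 = 0.68

0.68 bits


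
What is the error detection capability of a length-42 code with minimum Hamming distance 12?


Detection capability = d_min - 1 = 12 - 1 = 11

11 errors


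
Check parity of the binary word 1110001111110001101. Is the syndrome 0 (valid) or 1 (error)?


Syndrome = XOR of all bits = 1 XOR 1 XOR 1 XOR 0 XOR 0 XOR 0 XOR 1 XOR 1 XOR 1 XOR 1 XOR 1 XOR 1 XOR 0 XOR 0 XOR 0 XOR 1 XOR 1 XOR 0 XOR 1 = 0

0


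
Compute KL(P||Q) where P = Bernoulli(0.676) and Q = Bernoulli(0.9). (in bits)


KL = p*log2(p/q) + (1-p)*log2((1-p)/(1-q)) = 0.676*log2(0.676/0.9) + 0.324*log2(0.324/0.1) = 0.2704

0.2704 bits


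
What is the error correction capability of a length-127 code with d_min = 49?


Correction capability = floor((d-1)/2) = floor((49-1)/2) = 24

24 errors


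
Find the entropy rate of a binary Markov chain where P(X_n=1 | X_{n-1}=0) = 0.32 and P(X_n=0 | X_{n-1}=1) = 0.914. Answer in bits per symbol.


Stationary distribution: pi_0 = p10/(p01+p10) = 0.7407, pi_1 = 0.2593. Entropy rate H' = pi_0*H(p01) + pi_1*H(p10) = 0.7407*0.9044 + 0.2593*0.423 = 0.7795

0.7795 bits/symbol


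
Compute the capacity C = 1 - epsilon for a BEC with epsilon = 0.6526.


C = 1 - epsilon = 1 - 0.6526 = 0.3474

0.3474 bits


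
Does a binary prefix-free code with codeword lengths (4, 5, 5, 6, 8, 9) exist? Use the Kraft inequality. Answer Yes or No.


Kraft sum = sum(2^(-l_i)) = 0.1465, need <= 1. Result: satisfied (a binary prefix-free code with these lengths exists)

Yes


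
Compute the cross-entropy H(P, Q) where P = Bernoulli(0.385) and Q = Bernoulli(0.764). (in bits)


H(P,Q) = -p*log2(q) - (1-p)*log2(1-q). -0.385*log2(0.764) = 0.149517; -0.615*log2(0.236) = 1.281132. H(P,Q) = 0.149517 + 1.281132 = 1.4306

1.4306 bits


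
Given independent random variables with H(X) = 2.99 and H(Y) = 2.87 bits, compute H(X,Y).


For independent variables, H(X,Y) = H(X) + H(Y) = 2.99 + 2.87 = 5.86

5.86 bits


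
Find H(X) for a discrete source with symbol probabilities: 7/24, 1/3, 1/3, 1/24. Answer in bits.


H = -sum(p_i * log2(p_i)). Terms: -(7/24)*log2(7/24) = 0.518469; -(1/3)*log2(1/3) = 0.528321; -(1/3)*log2(1/3) = 0.528321; -(1/24)*log2(1/24) = 0.191040. H = 0.518469 + 0.528321 + 0.528321 + 0.191040 = 1.7662

1.7662 bits


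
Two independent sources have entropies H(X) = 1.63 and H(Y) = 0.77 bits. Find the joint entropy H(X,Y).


For independent variables, H(X,Y) = H(X) + H(Y) = 1.63 + 0.77 = 2.4

2.4 bits


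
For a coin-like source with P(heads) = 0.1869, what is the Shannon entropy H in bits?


H = -p*log2(p) - (1-p)*log2(1-p). -0.1869*log2(0.1869) = 0.452235; -0.8131*log2(0.8131) = 0.242707. H = 0.452235 + 0.242707 = 0.6949

0.6949 bits


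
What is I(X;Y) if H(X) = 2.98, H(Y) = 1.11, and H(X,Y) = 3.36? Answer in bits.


I(X;Y) = H(X) + H(Y) - H(X,Y) = 2.98 + 1.11 - 3.36 = 0.73

0.73 bits


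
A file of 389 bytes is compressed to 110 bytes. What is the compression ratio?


Ratio = original / compressed = 389 / 110 = 3.5364

3.5364


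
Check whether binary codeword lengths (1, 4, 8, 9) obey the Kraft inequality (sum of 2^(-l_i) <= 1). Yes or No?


Kraft sum = sum(2^(-l_i)) = 0.5684, need <= 1. Result: satisfied (a binary prefix-free code with these lengths exists)

Yes


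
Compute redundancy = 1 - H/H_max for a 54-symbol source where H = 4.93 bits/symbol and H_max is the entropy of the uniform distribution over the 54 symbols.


H_max = log2(K) = log2(54) = 5.7549 bits/symbol. Redundancy = 1 - H/H_max = 1 - 4.93/5.7549 = 1 - 0.8567 = 0.1433

0.1433


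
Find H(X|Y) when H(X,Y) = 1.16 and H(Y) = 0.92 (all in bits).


H(X|Y) = H(X,Y) - H(Y) = 1.16 - 0.92 = 0.24

0.24 bits


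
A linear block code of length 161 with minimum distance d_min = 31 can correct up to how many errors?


Correction capability = floor((d-1)/2) = floor((31-1)/2) = 15

15 errors


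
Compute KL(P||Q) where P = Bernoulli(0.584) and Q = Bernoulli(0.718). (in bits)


KL = p*log2(p/q) + (1-p)*log2((1-p)/(1-q)) = 0.584*log2(0.584/0.718) + 0.416*log2(0.416/0.282) = 0.0593

0.0593 bits


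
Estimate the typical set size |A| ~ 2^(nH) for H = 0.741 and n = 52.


log2|A_typical| = nH = 52 * 0.741 = 38.532, so |A_typical| ~ 2^38.532 = 3.975e+11

3.975e+11


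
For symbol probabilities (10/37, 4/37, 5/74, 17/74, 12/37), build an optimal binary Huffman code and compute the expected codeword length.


Huffman construction (repeatedly merge the two least-probable nodes; each merge adds 1 bit to every symbol beneath it): 5/74 + 4/37 = 13/74; 13/74 + 17/74 = 15/37; 10/37 + 12/37 = 22/37; 15/37 + 22/37 = 1. Resulting codeword lengths (in the order the probabilities were given): (2, 3, 3, 2, 2). L_avg = sum(p_i * l_i) = 10/37*2 + 4/37*3 + 5/74*3 + 17/74*2 + 12/37*2 = 161/74 = 2.1757

2.1757 bits


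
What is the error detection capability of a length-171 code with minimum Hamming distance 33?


Detection capability = d_min - 1 = 33 - 1 = 32

32 errors


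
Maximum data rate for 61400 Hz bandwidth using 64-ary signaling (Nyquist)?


Rate = 2 * B * log2(M) = 2 * 61400 * 6.0 = 736800.0

736800.0 bps


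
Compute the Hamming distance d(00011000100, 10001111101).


Count differing positions: ^ . . ^ . ^ ^ ^ . . ^ = 6 differences

6


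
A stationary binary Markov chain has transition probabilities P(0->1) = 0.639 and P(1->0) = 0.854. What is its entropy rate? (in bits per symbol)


Stationary distribution: pi_0 = p10/(p01+p10) = 0.572, pi_1 = 0.428. Entropy rate H' = pi_0*H(p01) + pi_1*H(p10) = 0.572*0.9435 + 0.428*0.5997 = 0.7964

0.7964 bits/symbol


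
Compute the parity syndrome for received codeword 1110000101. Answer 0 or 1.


Syndrome = XOR of all bits = 1 XOR 1 XOR 1 XOR 0 XOR 0 XOR 0 XOR 0 XOR 1 XOR 0 XOR 1 = 1

1


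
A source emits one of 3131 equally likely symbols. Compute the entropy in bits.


H = log2(n) = log2(3131) = 11.6124

11.6124 bits


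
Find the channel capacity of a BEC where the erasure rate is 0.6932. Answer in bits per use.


C = 1 - epsilon = 1 - 0.6932 = 0.3068

0.3068 bits


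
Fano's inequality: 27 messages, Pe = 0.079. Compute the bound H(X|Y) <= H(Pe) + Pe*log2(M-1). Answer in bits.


H(Pe) = -Pe*log2(Pe) - (1-Pe)*log2(1-Pe) = -0.079*log2(0.079) - 0.921*log2(0.921) = 0.289298 + 0.109348 = 0.3986. Pe*log2(M-1) = 0.079*log2(26) = 0.371335. Bound = H(Pe) + Pe*log2(M-1) = 0.289298 + 0.109348 + 0.371335 = 0.77

0.77 bits


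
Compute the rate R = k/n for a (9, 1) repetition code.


Rate = k/n = 1/9

1/9


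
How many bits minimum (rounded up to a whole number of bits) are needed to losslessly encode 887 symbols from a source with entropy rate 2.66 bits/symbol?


Minimum bits >= n * H = 887 * 2.66 = 2359.42, rounded up to a whole number of bits = 2360

2360 bits


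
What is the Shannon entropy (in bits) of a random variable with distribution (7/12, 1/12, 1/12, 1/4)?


H = -sum(p_i * log2(p_i)). Terms: -(7/12)*log2(7/12) = 0.453604; -(1/12)*log2(1/12) = 0.298747; -(1/12)*log2(1/12) = 0.298747; -(1/4)*log2(1/4) = 0.500000. H = 0.453604 + 0.298747 + 0.298747 + 0.500000 = 1.5511

1.5511 bits


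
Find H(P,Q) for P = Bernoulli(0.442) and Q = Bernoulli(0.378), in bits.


H(P,Q) = -p*log2(q) - (1-p)*log2(1-q). -0.442*log2(0.378) = 0.620366; -0.558*log2(0.622) = 0.382238. H(P,Q) = 0.620366 + 0.382238 = 1.0026

1.0026 bits


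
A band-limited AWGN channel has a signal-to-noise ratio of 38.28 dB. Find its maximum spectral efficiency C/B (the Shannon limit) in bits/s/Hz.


SNR_linear = 10^(38.28/10) = 6729.7666; C/B = log2(1 + SNR_linear) = log2(1 + 6729.7666) = 12.7166

12.7166 bits/s/Hz


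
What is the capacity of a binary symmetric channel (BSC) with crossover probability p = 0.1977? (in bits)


H(p) = -p*log2(p) - (1-p)*log2(1-p) = -0.1977*log2(0.1977) - 0.8023*log2(0.8023) = 0.462344 + 0.254960 = 0.7173. C = 1 - H(p) = 1 - 0.7173 = 0.2827

0.2827 bits


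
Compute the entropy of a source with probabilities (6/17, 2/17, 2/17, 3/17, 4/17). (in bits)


H = -sum(p_i * log2(p_i)). Terms: -(6/17)*log2(6/17) = 0.530294; -(2/17)*log2(2/17) = 0.363231; -(2/17)*log2(2/17) = 0.363231; -(3/17)*log2(3/17) = 0.441618; -(4/17)*log2(4/17) = 0.491168. H = 0.530294 + 0.363231 + 0.363231 + 0.441618 + 0.491168 = 2.1895

2.1895 bits


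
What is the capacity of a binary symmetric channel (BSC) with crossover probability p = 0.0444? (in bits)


H(p) = -p*log2(p) - (1-p)*log2(1-p) = -0.0444*log2(0.0444) - 0.9556*log2(0.9556) = 0.199502 + 0.062612 = 0.2621. C = 1 - H(p) = 1 - 0.2621 = 0.7379

0.7379 bits


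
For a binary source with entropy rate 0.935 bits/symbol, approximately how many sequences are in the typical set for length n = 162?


log2|A_typical| = nH = 162 * 0.935 = 151.47, so |A_typical| ~ 2^151.47 = 3.954e+45

3.954e+45


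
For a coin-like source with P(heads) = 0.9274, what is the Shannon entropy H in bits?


H = -p*log2(p) - (1-p)*log2(1-p). -0.9274*log2(0.9274) = 0.100842; -0.0726*log2(0.0726) = 0.274710. H = 0.100842 + 0.274710 = 0.3756

0.3756 bits


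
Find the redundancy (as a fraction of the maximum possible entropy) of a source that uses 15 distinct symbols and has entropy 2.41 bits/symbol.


H_max = log2(K) = log2(15) = 3.9069 bits/symbol. Redundancy = 1 - H/H_max = 1 - 2.41/3.9069 = 1 - 0.6169 = 0.3831

0.3831


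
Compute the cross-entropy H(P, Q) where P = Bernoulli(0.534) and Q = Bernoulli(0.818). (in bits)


H(P,Q) = -p*log2(q) - (1-p)*log2(1-q). -0.534*log2(0.818) = 0.154768; -0.466*log2(0.182) = 1.145423. H(P,Q) = 0.154768 + 1.145423 = 1.3002

1.3002 bits


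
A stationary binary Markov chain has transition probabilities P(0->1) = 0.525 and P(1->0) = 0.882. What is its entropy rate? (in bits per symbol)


Stationary distribution: pi_0 = p10/(p01+p10) = 0.6269, pi_1 = 0.3731. Entropy rate H' = pi_0*H(p01) + pi_1*H(p10) = 0.6269*0.9982 + 0.3731*0.5236 = 0.8211

0.8211 bits/symbol


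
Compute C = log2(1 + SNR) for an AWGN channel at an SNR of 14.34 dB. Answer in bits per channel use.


SNR_linear = 10^(14.34/10) = 27.1644; C = log2(1 + SNR_linear) = log2(1 + 27.1644) = 4.8158

4.8158 bits/channel use


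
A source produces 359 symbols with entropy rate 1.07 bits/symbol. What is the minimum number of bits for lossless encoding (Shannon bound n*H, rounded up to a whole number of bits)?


Minimum bits >= n * H = 359 * 1.07 = 384.13, rounded up to a whole number of bits = 385

385 bits


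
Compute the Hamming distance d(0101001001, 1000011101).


Count differing positions: ^ ^ . ^ . ^ . ^ . . = 5 differences

5


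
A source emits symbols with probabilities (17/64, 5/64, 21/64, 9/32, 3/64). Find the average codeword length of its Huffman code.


Huffman construction (repeatedly merge the two least-probable nodes; each merge adds 1 bit to every symbol beneath it): 3/64 + 5/64 = 1/8; 1/8 + 17/64 = 25/64; 9/32 + 21/64 = 39/64; 25/64 + 39/64 = 1. Resulting codeword lengths (in the order the probabilities were given): (2, 3, 2, 2, 3). L_avg = sum(p_i * l_i) = 17/64*2 + 5/64*3 + 21/64*2 + 9/32*2 + 3/64*3 = 17/8 = 2.125

2.125 bits


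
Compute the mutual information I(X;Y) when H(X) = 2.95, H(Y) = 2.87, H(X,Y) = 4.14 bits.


I(X;Y) = H(X) + H(Y) - H(X,Y) = 2.95 + 2.87 - 4.14 = 1.68

1.68 bits


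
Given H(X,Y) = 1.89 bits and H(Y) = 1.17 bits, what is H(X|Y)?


H(X|Y) = H(X,Y) - H(Y) = 1.89 - 1.17 = 0.72

0.72 bits


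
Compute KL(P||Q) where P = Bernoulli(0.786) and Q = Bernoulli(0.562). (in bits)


KL = p*log2(p/q) + (1-p)*log2((1-p)/(1-q)) = 0.786*log2(0.786/0.562) + 0.214*log2(0.214/0.438) = 0.1593

0.1593 bits


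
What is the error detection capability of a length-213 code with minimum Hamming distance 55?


Detection capability = d_min - 1 = 55 - 1 = 54

54 errors


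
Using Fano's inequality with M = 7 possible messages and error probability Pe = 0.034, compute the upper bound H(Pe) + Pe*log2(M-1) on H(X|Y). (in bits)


H(Pe) = -Pe*log2(Pe) - (1-Pe)*log2(1-Pe) = -0.034*log2(0.034) - 0.966*log2(0.966) = 0.165863 + 0.048208 = 0.2141. Pe*log2(M-1) = 0.034*log2(6) = 0.087889. Bound = H(Pe) + Pe*log2(M-1) = 0.165863 + 0.048208 + 0.087889 = 0.302

0.302 bits


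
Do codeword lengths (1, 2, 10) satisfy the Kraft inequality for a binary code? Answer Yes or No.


Kraft sum = sum(2^(-l_i)) = 0.751, need <= 1. Result: satisfied (a binary prefix-free code with these lengths exists)

Yes


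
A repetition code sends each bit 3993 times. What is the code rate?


Rate = k/n = 1/3993

1/3993


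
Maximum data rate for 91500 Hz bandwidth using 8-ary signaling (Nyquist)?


Rate = 2 * B * log2(M) = 2 * 91500 * 3.0 = 549000.0

549000.0 bps


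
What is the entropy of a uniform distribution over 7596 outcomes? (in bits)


H = log2(n) = log2(7596) = 12.891

12.891 bits


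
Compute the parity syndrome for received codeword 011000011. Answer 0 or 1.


Syndrome = XOR of all bits = 0 XOR 1 XOR 1 XOR 0 XOR 0 XOR 0 XOR 0 XOR 1 XOR 1 = 0

0


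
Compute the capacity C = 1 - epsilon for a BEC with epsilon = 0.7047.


C = 1 - epsilon = 1 - 0.7047 = 0.2953

0.2953 bits


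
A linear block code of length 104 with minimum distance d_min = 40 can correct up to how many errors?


Correction capability = floor((d-1)/2) = floor((40-1)/2) = 19

19 errors


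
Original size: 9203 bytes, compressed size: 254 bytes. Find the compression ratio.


Ratio = original / compressed = 9203 / 254 = 36.2323

36.2323


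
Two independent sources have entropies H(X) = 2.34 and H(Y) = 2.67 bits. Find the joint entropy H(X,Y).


For independent variables, H(X,Y) = H(X) + H(Y) = 2.34 + 2.67 = 5.01

5.01 bits


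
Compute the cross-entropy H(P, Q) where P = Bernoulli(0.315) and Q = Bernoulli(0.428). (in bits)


H(P,Q) = -p*log2(q) - (1-p)*log2(1-q). -0.315*log2(0.428) = 0.385660; -0.685*log2(0.572) = 0.552050. H(P,Q) = 0.385660 + 0.552050 = 0.9377

0.9377 bits


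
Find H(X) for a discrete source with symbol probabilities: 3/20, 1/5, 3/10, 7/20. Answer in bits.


H = -sum(p_i * log2(p_i)). Terms: -(3/20)*log2(3/20) = 0.410545; -(1/5)*log2(1/5) = 0.464386; -(3/10)*log2(3/10) = 0.521090; -(7/20)*log2(7/20) = 0.530101. H = 0.410545 + 0.464386 + 0.521090 + 0.530101 = 1.9261

1.9261 bits


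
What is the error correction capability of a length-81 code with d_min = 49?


Correction capability = floor((d-1)/2) = floor((49-1)/2) = 24

24 errors


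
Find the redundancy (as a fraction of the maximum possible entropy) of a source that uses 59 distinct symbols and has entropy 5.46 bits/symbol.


H_max = log2(K) = log2(59) = 5.8826 bits/symbol. Redundancy = 1 - H/H_max = 1 - 5.46/5.8826 = 1 - 0.9282 = 0.0718

0.0718


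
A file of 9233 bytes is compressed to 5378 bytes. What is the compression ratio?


Ratio = original / compressed = 9233 / 5378 = 1.7168

1.7168


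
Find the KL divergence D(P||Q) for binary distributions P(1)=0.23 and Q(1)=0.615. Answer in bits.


KL = p*log2(p/q) + (1-p)*log2((1-p)/(1-q)) = 0.23*log2(0.23/0.615) + 0.77*log2(0.77/0.385) = 0.4436

0.4436 bits


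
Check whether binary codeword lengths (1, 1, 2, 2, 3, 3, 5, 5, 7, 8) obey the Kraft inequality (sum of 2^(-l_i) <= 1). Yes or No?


Kraft sum = sum(2^(-l_i)) = 1.8242, need <= 1. Result: violated (a binary prefix-free code with these lengths cannot exist)

No


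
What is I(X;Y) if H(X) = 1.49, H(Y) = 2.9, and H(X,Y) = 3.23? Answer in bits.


I(X;Y) = H(X) + H(Y) - H(X,Y) = 1.49 + 2.9 - 3.23 = 1.16

1.16 bits


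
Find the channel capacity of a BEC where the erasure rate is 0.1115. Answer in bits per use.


C = 1 - epsilon = 1 - 0.1115 = 0.8885

0.8885 bits


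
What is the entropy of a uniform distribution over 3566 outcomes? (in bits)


H = log2(n) = log2(3566) = 11.8001

11.8001 bits


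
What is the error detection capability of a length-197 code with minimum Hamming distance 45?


Detection capability = d_min - 1 = 45 - 1 = 44

44 errors


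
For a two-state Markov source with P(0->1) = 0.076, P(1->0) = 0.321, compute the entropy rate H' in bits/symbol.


Stationary distribution: pi_0 = p10/(p01+p10) = 0.8086, pi_1 = 0.1914. Entropy rate H' = pi_0*H(p01) + pi_1*H(p10) = 0.8086*0.3879 + 0.1914*0.9055 = 0.487

0.487 bits/symbol


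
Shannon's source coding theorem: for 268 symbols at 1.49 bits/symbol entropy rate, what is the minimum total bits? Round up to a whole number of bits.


Minimum bits >= n * H = 268 * 1.49 = 399.32, rounded up to a whole number of bits = 400

400 bits


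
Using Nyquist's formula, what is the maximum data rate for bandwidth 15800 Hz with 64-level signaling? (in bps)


Rate = 2 * B * log2(M) = 2 * 15800 * 6.0 = 189600.0

189600.0 bps


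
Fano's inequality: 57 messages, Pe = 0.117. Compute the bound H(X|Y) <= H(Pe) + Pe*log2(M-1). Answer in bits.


H(Pe) = -Pe*log2(Pe) - (1-Pe)*log2(1-Pe) = -0.117*log2(0.117) - 0.883*log2(0.883) = 0.362164 + 0.158511 = 0.5207. Pe*log2(M-1) = 0.117*log2(56) = 0.679461. Bound = H(Pe) + Pe*log2(M-1) = 0.362164 + 0.158511 + 0.679461 = 1.2001

1.2001 bits


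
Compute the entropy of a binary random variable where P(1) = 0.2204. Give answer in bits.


H = -p*log2(p) - (1-p)*log2(1-p). -0.2204*log2(0.2204) = 0.480870; -0.7796*log2(0.7796) = 0.280028. H = 0.480870 + 0.280028 = 0.7609

0.7609 bits


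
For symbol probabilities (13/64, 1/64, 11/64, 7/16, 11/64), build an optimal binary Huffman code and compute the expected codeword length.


Huffman construction (repeatedly merge the two least-probable nodes; each merge adds 1 bit to every symbol beneath it): 1/64 + 11/64 = 3/16; 11/64 + 3/16 = 23/64; 13/64 + 23/64 = 9/16; 7/16 + 9/16 = 1. Resulting codeword lengths (in the order the probabilities were given): (2, 4, 4, 1, 3). L_avg = sum(p_i * l_i) = 13/64*2 + 1/64*4 + 11/64*4 + 7/16*1 + 11/64*3 = 135/64 = 2.1094

2.1094 bits


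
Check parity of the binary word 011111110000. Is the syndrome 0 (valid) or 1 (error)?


Syndrome = XOR of all bits = 0 XOR 1 XOR 1 XOR 1 XOR 1 XOR 1 XOR 1 XOR 1 XOR 0 XOR 0 XOR 0 XOR 0 = 1

1


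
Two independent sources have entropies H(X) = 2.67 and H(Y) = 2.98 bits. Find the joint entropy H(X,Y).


For independent variables, H(X,Y) = H(X) + H(Y) = 2.67 + 2.98 = 5.65

5.65 bits


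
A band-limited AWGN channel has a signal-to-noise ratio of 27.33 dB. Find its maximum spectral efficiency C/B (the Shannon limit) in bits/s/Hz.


SNR_linear = 10^(27.33/10) = 540.7543; C/B = log2(1 + SNR_linear) = log2(1 + 540.7543) = 9.0815

9.0815 bits/s/Hz


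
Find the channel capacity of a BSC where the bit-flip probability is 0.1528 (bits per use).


H(p) = -p*log2(p) - (1-p)*log2(1-p) = -0.1528*log2(0.1528) - 0.8472*log2(0.8472) = 0.414131 + 0.202672 = 0.6168. C = 1 - H(p) = 1 - 0.6168 = 0.3832

0.3832 bits


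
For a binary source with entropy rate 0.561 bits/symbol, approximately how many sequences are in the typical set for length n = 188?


log2|A_typical| = nH = 188 * 0.561 = 105.468, so |A_typical| ~ 2^105.468 = 5.611e+31

5.611e+31


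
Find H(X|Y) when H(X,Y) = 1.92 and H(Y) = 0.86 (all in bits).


H(X|Y) = H(X,Y) - H(Y) = 1.92 - 0.86 = 1.06

1.06 bits


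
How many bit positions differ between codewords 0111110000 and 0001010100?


Count differing positions: . ^ ^ . ^ . . ^ . . = 4 differences

4


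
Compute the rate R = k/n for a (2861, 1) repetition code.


Rate = k/n = 1/2861

1/2861


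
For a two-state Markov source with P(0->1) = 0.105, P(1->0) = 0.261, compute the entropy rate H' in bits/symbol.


Stationary distribution: pi_0 = p10/(p01+p10) = 0.7131, pi_1 = 0.2869. Entropy rate H' = pi_0*H(p01) + pi_1*H(p10) = 0.7131*0.4846 + 0.2869*0.8283 = 0.5832

0.5832 bits/symbol


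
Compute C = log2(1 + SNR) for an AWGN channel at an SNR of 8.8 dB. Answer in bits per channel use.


SNR_linear = 10^(8.8/10) = 7.5858; C = log2(1 + SNR_linear) = log2(1 + 7.5858) = 3.1019

3.1019 bits/channel use


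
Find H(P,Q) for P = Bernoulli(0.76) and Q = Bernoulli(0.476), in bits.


H(P,Q) = -p*log2(q) - (1-p)*log2(1-q). -0.76*log2(0.476) = 0.813935; -0.24*log2(0.524) = 0.223767. H(P,Q) = 0.813935 + 0.223767 = 1.0377

1.0377 bits


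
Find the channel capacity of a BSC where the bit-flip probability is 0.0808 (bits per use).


H(p) = -p*log2(p) - (1-p)*log2(1-p) = -0.0808*log2(0.0808) - 0.9192*log2(0.9192) = 0.293264 + 0.111728 = 0.405. C = 1 - H(p) = 1 - 0.405 = 0.595

0.595 bits


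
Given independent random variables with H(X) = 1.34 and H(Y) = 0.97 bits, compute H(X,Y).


For independent variables, H(X,Y) = H(X) + H(Y) = 1.34 + 0.97 = 2.31

2.31 bits


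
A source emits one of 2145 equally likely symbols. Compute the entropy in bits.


H = log2(n) = log2(2145) = 11.0668

11.0668 bits


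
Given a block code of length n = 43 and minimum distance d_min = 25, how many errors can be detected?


Detection capability = d_min - 1 = 25 - 1 = 24

24 errors


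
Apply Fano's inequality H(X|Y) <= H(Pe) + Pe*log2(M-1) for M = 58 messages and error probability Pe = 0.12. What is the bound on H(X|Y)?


H(Pe) = -Pe*log2(Pe) - (1-Pe)*log2(1-Pe) = -0.12*log2(0.12) - 0.88*log2(0.88) = 0.367067 + 0.162294 = 0.5294. Pe*log2(M-1) = 0.12*log2(57) = 0.699947. Bound = H(Pe) + Pe*log2(M-1) = 0.367067 + 0.162294 + 0.699947 = 1.2293

1.2293 bits


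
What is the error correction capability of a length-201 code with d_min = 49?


Correction capability = floor((d-1)/2) = floor((49-1)/2) = 24

24 errors


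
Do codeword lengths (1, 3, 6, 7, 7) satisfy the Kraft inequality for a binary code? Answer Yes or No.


Kraft sum = sum(2^(-l_i)) = 0.6562, need <= 1. Result: satisfied (a binary prefix-free code with these lengths exists)

Yes


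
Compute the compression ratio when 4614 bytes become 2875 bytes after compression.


Ratio = original / compressed = 4614 / 2875 = 1.6049

1.6049


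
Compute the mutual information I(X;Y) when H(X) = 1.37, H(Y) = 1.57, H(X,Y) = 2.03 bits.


I(X;Y) = H(X) + H(Y) - H(X,Y) = 1.37 + 1.57 - 2.03 = 0.91

0.91 bits


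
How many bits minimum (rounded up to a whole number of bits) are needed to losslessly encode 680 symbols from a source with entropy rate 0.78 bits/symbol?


Minimum bits >= n * H = 680 * 0.78 = 530.4, rounded up to a whole number of bits = 531

531 bits


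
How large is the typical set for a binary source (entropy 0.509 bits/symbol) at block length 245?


log2|A_typical| = nH = 245 * 0.509 = 124.705, so |A_typical| ~ 2^124.705 = 3.467e+37

3.467e+37


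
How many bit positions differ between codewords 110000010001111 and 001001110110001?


Count differing positions: ^ ^ ^ . . ^ ^ . . ^ ^ ^ ^ ^ . = 10 differences

10
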